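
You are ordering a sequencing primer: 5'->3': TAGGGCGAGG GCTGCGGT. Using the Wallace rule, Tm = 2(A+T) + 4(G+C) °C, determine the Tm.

62°C

Base counts: G=10, C=3, A=2, T=3
A+T = 5, G+C = 13
Tm = 2(5) + 4(13) = 10 + 52 = 62°C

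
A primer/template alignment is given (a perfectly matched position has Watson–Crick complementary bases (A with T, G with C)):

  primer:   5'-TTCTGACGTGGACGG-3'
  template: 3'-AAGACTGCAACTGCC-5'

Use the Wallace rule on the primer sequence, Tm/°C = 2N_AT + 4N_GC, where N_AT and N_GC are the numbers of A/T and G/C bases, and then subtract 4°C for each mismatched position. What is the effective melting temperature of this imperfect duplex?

44°C

Primer base counts: A=2, T=4, G=6, C=3 → A+T=6, G+C=9
Perfect-match Tm = 2(6) + 4(9) = 12 + 36 = 48°C
Mismatches (positions where the bases are not complementary): 1 (at position 10)
Effective Tm = 48 − 1×4 = 48 − 4 = 44°C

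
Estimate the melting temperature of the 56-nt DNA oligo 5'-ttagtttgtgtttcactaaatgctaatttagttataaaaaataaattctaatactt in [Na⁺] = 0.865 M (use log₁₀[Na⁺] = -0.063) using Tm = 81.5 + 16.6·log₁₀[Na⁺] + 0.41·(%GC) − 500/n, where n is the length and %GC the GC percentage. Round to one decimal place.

78.8°C

Length n = 56. Counting bases: C=5, G=5, A=21, T=25
G+C = 10, so %GC = 10/56 × 100 = 17.857%
Salt term: 16.6 × (-0.063) = -1.046
GC term: 0.41 × 17.857 = 7.321; length term: −500/56 = −8.929
Tm = 81.5 + (-1.046) + 7.321 − 8.929 = 78.846 → 78.8°C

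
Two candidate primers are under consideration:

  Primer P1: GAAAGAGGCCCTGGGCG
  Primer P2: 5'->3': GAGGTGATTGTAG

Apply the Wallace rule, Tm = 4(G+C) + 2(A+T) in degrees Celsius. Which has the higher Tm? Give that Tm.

Primer P1: A+T=5, G+C=12 → Tm = 2(5)+4(12) = 58°C
Primer P2: A+T=7, G+C=6 → Tm = 2(7)+4(6) = 38°C
58°C vs 38°C → primer P1 is higher.

Primer P1, 58°C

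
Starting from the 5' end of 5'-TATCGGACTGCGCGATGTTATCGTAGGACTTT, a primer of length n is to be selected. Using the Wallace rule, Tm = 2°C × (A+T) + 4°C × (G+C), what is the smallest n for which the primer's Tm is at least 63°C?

n = 22

First 21 bases: TATCGGACTGCGCGATGTTAT → Tm = 62°C (< 63°C)
First 22 bases: TATCGGACTGCGCGATGTTATC → Tm = 66°C (≥ 63°C)
Since every base adds ≥2°C, Tm only increases with n, so the threshold is first crossed at n = 22.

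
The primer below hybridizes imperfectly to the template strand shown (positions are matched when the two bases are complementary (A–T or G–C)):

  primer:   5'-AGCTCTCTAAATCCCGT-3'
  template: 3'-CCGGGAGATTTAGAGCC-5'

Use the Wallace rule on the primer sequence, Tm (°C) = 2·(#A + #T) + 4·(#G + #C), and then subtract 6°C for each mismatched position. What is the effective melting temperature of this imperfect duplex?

Primer base counts: A=4, T=5, G=2, C=6 → A+T=9, G+C=8
Perfect-match Tm = 2(9) + 4(8) = 18 + 32 = 50°C
Mismatches (positions where the bases are not complementary): 4 (at positions 1, 4, 14, 17)
Effective Tm = 50 − 4×6 = 50 − 24 = 26°C

26°C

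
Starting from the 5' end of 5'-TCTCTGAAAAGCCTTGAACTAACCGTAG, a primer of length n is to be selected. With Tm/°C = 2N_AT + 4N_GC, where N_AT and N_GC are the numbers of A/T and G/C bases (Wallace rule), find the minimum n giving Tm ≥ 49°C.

First 17 bases: TCTCTGAAAAGCCTTGA → Tm = 48°C (< 49°C)
First 18 bases: TCTCTGAAAAGCCTTGAA → Tm = 50°C (≥ 49°C)
Each additional base adds 2°C (A/T) or 4°C (G/C), so Tm is non-decreasing in n; n = 18 is the first length to reach 49°C.

n = 18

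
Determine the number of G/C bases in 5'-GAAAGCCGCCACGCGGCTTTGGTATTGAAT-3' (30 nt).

Base counts: T=7, G=9, C=7, A=7
Total G or C: 9 + 7 = 16

16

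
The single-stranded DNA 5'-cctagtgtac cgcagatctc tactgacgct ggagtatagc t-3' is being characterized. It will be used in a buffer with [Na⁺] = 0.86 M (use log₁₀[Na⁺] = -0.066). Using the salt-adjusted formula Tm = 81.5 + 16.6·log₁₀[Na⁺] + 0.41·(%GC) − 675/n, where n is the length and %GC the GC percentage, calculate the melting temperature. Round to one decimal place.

84.9°C

Length n = 41. Scanning the sequence gives G=10, C=11, A=9, T=11.
G+C = 21, so %GC = 21/41 × 100 = 51.22%
Salt term: 16.6 × (-0.066) = -1.096
GC term: 0.41 × 51.22 = 21; length term: −675/41 = −16.463
Tm = 81.5 + (-1.096) + 21 − 16.463 = 84.941 → 84.9°C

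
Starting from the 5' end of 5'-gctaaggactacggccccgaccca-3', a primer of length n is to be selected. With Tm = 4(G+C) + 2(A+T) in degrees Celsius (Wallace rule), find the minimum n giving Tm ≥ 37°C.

n = 13

First 12 bases: GCTAAGGACTAC → Tm = 36°C (< 37°C)
First 13 bases: GCTAAGGACTACG → Tm = 40°C (≥ 37°C)
Each additional base adds 2°C (A/T) or 4°C (G/C), so Tm is non-decreasing in n; n = 13 is the first length to reach 37°C.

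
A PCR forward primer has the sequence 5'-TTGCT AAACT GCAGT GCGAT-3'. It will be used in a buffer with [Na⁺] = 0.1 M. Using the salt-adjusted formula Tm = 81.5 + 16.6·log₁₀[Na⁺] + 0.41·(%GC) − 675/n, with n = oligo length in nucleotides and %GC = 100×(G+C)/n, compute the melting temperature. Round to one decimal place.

Length n = 20. Scanning the sequence gives C=4, T=6, A=5, G=5.
G+C = 9, so %GC = 9/20 × 100 = 45%
Salt term: 16.6 × (-1) = -16.6
GC term: 0.41 × 45 = 18.45; length term: −675/20 = −33.75
Tm = 81.5 + (-16.6) + 18.45 − 33.75 = 49.6 → 49.6°C

49.6°C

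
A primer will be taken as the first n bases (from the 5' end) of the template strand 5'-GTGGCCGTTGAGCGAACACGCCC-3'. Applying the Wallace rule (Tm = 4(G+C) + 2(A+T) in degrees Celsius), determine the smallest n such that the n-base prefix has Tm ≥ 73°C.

n = 22

First 21 bases: GTGGCCGTTGAGCGAACACGC → Tm = 70°C (< 73°C)
First 22 bases: GTGGCCGTTGAGCGAACACGCC → Tm = 74°C (≥ 73°C)
Each additional base adds 2°C (A/T) or 4°C (G/C), so Tm is non-decreasing in n; n = 22 is the first length to reach 73°C.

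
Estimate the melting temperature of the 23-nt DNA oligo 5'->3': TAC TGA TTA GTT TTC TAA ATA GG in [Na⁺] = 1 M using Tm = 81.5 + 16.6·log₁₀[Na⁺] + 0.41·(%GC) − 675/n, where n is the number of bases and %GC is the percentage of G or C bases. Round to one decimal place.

62.8°C

Length n = 23. Counting bases: C=2, T=10, A=7, G=4
G+C = 6, so %GC = 6/23 × 100 = 26.087%
Salt term: 16.6 × (0) = 0
GC term: 0.41 × 26.087 = 10.696; length term: −675/23 = −29.348
Tm = 81.5 + (0) + 10.696 − 29.348 = 62.848 → 62.8°C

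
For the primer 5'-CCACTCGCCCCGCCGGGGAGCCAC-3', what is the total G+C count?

20

Counting bases: C=13, A=3, G=7, T=1
Total G or C: 7 + 13 = 20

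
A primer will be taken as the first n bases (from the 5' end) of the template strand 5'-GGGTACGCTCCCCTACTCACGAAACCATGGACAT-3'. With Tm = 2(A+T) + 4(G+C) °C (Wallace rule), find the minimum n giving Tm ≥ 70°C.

n = 21

First 20 bases: GGGTACGCTCCCCTACTCAC → Tm = 66°C (< 70°C)
First 21 bases: GGGTACGCTCCCCTACTCACG → Tm = 70°C (≥ 70°C)
Since every base adds ≥2°C, Tm only increases with n, so the threshold is first crossed at n = 21.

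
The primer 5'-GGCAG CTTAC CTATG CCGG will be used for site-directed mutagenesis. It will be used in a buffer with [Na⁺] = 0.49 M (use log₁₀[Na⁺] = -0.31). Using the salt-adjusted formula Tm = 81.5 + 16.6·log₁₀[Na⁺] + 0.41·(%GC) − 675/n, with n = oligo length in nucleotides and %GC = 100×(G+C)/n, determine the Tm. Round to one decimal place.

Length n = 19. G=6, T=4, A=3, C=6
G+C = 12, so %GC = 12/19 × 100 = 63.158%
Salt term: 16.6 × (-0.31) = -5.146
GC term: 0.41 × 63.158 = 25.895; length term: −675/19 = −35.526
Tm = 81.5 + (-5.146) + 25.895 − 35.526 = 66.723 → 66.7°C

66.7°C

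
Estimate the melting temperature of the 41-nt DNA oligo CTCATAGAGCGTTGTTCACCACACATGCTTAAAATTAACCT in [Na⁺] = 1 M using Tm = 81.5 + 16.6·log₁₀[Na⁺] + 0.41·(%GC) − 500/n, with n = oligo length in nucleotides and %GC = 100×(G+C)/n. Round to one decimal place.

Length n = 41. Counting bases: A=13, T=12, G=5, C=11
G+C = 16, so %GC = 16/41 × 100 = 39.024%
Salt term: 16.6 × (0) = 0
GC term: 0.41 × 39.024 = 16; length term: −500/41 = −12.195
Tm = 81.5 + (0) + 16 − 12.195 = 85.305 → 85.3°C

85.3°C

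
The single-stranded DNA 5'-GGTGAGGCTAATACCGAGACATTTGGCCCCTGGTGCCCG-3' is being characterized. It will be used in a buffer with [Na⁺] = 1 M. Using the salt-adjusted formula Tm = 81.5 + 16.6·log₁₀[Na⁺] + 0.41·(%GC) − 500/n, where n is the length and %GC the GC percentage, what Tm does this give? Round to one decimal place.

Length n = 39. Base counts: A=7, G=13, C=11, T=8
G+C = 24, so %GC = 24/39 × 100 = 61.538%
Salt term: 16.6 × (0) = 0
GC term: 0.41 × 61.538 = 25.231; length term: −500/39 = −12.821
Tm = 81.5 + (0) + 25.231 − 12.821 = 93.91 → 93.9°C

93.9°C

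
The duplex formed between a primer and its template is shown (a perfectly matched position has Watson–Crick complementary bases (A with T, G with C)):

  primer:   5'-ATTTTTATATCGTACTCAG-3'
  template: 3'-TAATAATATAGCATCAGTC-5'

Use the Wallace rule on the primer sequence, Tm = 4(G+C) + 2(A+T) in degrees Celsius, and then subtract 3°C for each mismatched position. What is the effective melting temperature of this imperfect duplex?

Primer base counts: A=5, T=9, G=2, C=3 → A+T=14, G+C=5
Perfect-match Tm = 2(14) + 4(5) = 28 + 20 = 48°C
Mismatches (positions where the bases are not complementary): 2 (at positions 4, 15)
Effective Tm = 48 − 2×3 = 48 − 6 = 42°C

42°C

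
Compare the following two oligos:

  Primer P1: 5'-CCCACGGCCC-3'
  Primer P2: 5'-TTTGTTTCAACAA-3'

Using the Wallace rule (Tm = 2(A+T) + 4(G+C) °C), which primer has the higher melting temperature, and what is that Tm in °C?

Primer P1: A+T=1, G+C=9 → Tm = 2(1)+4(9) = 38°C
Primer P2: A+T=10, G+C=3 → Tm = 2(10)+4(3) = 32°C
38°C vs 32°C → primer P1 is higher.

Primer P1, 38°C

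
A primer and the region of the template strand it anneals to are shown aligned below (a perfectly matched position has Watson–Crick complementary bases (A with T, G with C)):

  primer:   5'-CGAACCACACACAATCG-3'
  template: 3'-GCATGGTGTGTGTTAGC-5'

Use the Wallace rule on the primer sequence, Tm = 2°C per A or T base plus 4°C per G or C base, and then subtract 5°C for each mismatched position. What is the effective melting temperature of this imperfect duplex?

Primer base counts: A=7, T=1, G=2, C=7 → A+T=8, G+C=9
Perfect-match Tm = 2(8) + 4(9) = 16 + 36 = 52°C
Mismatches (positions where the bases are not complementary): 1 (at position 3)
Effective Tm = 52 − 1×5 = 52 − 5 = 47°C

47°C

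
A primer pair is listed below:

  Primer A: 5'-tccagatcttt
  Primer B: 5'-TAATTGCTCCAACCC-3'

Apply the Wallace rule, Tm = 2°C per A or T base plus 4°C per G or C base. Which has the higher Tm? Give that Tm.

Primer A: A+T=7, G+C=4 → Tm = 2(7)+4(4) = 30°C
Primer B: A+T=8, G+C=7 → Tm = 2(8)+4(7) = 44°C
30°C vs 44°C → primer B is higher.

Primer B, 44°C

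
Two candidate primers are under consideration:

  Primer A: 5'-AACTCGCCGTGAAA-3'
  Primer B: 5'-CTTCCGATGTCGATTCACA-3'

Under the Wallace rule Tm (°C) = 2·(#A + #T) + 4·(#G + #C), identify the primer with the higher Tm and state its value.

Primer A: A+T=7, G+C=7 → Tm = 2(7)+4(7) = 42°C
Primer B: A+T=10, G+C=9 → Tm = 2(10)+4(9) = 56°C
42°C vs 56°C → primer B is higher.

Primer B, 56°C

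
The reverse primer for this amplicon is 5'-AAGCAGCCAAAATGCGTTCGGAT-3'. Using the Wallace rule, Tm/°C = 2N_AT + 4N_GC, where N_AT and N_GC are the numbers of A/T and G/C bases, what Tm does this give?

68°C

Scanning the sequence gives T=4, A=8, C=5, G=6.
So N_AT = 12 and N_GC = 11.
Tm = 4·11 + 2·12 = 44 + 24 = 68°C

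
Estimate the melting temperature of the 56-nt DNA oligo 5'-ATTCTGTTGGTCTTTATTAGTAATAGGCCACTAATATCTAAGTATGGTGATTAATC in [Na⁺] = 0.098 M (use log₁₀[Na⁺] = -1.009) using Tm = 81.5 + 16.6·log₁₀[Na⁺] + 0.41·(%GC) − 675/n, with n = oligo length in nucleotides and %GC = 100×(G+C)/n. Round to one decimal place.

65.1°C

Length n = 56. Counting bases: A=16, T=23, C=7, G=10
G+C = 17, so %GC = 17/56 × 100 = 30.357%
Salt term: 16.6 × (-1.009) = -16.749
GC term: 0.41 × 30.357 = 12.446; length term: −675/56 = −12.054
Tm = 81.5 + (-16.749) + 12.446 − 12.054 = 65.143 → 65.1°C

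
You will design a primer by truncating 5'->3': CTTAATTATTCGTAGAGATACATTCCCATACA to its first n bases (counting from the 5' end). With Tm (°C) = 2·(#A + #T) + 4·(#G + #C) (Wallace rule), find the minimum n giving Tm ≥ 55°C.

n = 22

First 21 bases: CTTAATTATTCGTAGAGATAC → Tm = 54°C (< 55°C)
First 22 bases: CTTAATTATTCGTAGAGATACA → Tm = 56°C (≥ 55°C)
Each additional base adds 2°C (A/T) or 4°C (G/C), so Tm is non-decreasing in n; n = 22 is the first length to reach 55°C.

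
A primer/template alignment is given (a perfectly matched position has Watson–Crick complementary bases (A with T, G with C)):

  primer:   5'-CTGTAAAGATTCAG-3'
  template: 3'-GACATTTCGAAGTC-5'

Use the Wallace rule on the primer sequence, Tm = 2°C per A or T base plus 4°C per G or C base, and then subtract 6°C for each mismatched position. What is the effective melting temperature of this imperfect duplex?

Primer base counts: A=5, T=4, G=3, C=2 → A+T=9, G+C=5
Perfect-match Tm = 2(9) + 4(5) = 18 + 20 = 38°C
Mismatches (positions where the bases are not complementary): 1 (at position 9)
Effective Tm = 38 − 1×6 = 38 − 6 = 32°C

32°C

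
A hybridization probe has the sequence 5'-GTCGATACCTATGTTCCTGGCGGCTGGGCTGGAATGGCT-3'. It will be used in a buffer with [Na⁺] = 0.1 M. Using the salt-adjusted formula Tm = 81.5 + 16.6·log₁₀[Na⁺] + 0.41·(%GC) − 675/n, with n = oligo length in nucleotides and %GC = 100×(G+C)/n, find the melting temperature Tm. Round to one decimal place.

Length n = 39. Base counts: A=5, T=11, G=14, C=9
G+C = 23, so %GC = 23/39 × 100 = 58.974%
Salt term: 16.6 × (-1) = -16.6
GC term: 0.41 × 58.974 = 24.179; length term: −675/39 = −17.308
Tm = 81.5 + (-16.6) + 24.179 − 17.308 = 71.771 → 71.8°C

71.8°C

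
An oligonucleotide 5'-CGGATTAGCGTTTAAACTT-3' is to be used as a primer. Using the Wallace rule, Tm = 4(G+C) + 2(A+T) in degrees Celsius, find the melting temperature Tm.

Base counts: G=4, A=5, C=3, T=7
AT pairs contribute 12, GC pairs contribute 7.
Tm = 2×12 + 4×7 = 52°C

52°C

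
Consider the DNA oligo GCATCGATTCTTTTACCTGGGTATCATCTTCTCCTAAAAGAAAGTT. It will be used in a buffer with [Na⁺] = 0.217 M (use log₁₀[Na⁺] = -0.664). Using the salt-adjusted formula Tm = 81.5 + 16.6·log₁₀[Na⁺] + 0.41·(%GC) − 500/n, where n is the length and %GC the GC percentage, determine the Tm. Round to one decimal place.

Length n = 46. Counting bases: C=10, A=12, G=7, T=17
G+C = 17, so %GC = 17/46 × 100 = 36.957%
Salt term: 16.6 × (-0.664) = -11.022
GC term: 0.41 × 36.957 = 15.152; length term: −500/46 = −10.87
Tm = 81.5 + (-11.022) + 15.152 − 10.87 = 74.76 → 74.8°C

74.8°C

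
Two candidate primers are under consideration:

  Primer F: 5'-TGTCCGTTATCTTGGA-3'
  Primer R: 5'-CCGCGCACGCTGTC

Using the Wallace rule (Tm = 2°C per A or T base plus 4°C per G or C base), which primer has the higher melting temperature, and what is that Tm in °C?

Primer R, 50°C

Primer F: A+T=9, G+C=7 → Tm = 2(9)+4(7) = 46°C
Primer R: A+T=3, G+C=11 → Tm = 2(3)+4(11) = 50°C
46°C vs 50°C → primer R is higher.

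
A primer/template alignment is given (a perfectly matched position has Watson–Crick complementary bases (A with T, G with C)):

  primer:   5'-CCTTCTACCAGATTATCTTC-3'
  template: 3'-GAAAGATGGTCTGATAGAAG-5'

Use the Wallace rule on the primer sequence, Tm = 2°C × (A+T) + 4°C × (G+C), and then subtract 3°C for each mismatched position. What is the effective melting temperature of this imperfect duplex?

Primer base counts: A=4, T=8, G=1, C=7 → A+T=12, G+C=8
Perfect-match Tm = 2(12) + 4(8) = 24 + 32 = 56°C
Mismatches (positions where the bases are not complementary): 2 (at positions 2, 13)
Effective Tm = 56 − 2×3 = 56 − 6 = 50°C

50°C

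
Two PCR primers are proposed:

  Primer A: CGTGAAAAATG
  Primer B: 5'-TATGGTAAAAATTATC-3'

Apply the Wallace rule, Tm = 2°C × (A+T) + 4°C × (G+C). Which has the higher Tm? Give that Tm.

Primer A: A+T=7, G+C=4 → Tm = 2(7)+4(4) = 30°C
Primer B: A+T=13, G+C=3 → Tm = 2(13)+4(3) = 38°C
30°C vs 38°C → primer B is higher.

Primer B, 38°C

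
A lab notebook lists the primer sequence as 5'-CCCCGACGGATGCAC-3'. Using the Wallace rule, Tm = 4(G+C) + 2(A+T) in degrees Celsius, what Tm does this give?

52°C

G=4, T=1, A=3, C=7
A+T = 4, G+C = 11
Tm = 4·11 + 2·4 = 44 + 8 = 52°C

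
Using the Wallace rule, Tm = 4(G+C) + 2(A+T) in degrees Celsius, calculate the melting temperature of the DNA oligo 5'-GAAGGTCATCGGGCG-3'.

Base counts: T=2, A=3, C=3, G=7
A+T = 5, G+C = 10
Tm = 4·10 + 2·5 = 40 + 10 = 50°C

50°C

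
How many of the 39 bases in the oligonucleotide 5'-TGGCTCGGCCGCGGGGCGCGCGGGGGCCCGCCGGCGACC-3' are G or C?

Scanning the sequence gives C=16, A=1, G=20, T=2.
Total G or C: 20 + 16 = 36

36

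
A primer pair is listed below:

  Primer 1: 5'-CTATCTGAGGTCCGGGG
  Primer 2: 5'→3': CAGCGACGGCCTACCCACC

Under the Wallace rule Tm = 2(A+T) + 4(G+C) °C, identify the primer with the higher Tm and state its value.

Primer 1: A+T=6, G+C=11 → Tm = 2(6)+4(11) = 56°C
Primer 2: A+T=5, G+C=14 → Tm = 2(5)+4(14) = 66°C
56°C vs 66°C → primer 2 is higher.

Primer 2, 66°C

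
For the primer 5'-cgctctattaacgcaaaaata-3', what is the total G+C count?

Scanning the sequence gives T=5, G=2, C=5, A=9.
G+C = 2 + 5 = 7

7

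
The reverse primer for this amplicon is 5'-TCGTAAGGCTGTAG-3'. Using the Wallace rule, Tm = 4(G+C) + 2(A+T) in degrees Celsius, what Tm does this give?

Counting bases: C=2, T=4, A=3, G=5
A+T = 7, G+C = 7
Tm = 2(7) + 4(7) = 14 + 28 = 42°C

42°C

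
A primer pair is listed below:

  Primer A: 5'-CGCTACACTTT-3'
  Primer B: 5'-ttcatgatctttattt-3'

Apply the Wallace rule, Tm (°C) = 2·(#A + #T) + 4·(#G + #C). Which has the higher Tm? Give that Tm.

Primer A: A+T=6, G+C=5 → Tm = 2(6)+4(5) = 32°C
Primer B: A+T=13, G+C=3 → Tm = 2(13)+4(3) = 38°C
32°C vs 38°C → primer B is higher.

Primer B, 38°C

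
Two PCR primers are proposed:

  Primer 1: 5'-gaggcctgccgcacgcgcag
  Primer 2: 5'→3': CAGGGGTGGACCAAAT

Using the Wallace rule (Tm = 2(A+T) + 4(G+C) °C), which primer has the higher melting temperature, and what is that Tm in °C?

Primer 1: A+T=4, G+C=16 → Tm = 2(4)+4(16) = 72°C
Primer 2: A+T=7, G+C=9 → Tm = 2(7)+4(9) = 50°C
72°C vs 50°C → primer 1 is higher.

Primer 1, 72°C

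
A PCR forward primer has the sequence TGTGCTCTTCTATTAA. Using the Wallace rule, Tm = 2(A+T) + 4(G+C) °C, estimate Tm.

42°C

Counting bases: G=2, C=3, T=8, A=3
So N_AT = 11 and N_GC = 5.
Tm = 2×11 + 4×5 = 42°C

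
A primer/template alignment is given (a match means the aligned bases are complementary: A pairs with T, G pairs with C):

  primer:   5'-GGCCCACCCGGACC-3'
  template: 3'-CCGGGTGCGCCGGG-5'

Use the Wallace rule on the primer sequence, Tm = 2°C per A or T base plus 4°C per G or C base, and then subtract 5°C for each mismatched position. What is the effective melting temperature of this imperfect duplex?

42°C

Primer base counts: A=2, T=0, G=4, C=8 → A+T=2, G+C=12
Perfect-match Tm = 2(2) + 4(12) = 4 + 48 = 52°C
Mismatches (positions where the bases are not complementary): 2 (at positions 8, 12)
Effective Tm = 52 − 2×5 = 52 − 10 = 42°C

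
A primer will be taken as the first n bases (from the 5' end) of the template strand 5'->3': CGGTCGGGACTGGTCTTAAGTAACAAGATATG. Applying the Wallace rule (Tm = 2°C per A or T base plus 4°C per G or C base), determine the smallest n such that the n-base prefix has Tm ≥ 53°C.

First 15 bases: CGGTCGGGACTGGTC → Tm = 52°C (< 53°C)
First 16 bases: CGGTCGGGACTGGTCT → Tm = 54°C (≥ 53°C)
Since every base adds ≥2°C, Tm only increases with n, so the threshold is first crossed at n = 16.

n = 16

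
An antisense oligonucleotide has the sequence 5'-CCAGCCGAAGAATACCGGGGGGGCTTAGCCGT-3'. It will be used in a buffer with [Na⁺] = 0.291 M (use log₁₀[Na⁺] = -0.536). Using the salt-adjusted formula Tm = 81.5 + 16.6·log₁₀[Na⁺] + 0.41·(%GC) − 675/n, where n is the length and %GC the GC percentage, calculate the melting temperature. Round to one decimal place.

78.4°C

Length n = 32. Base counts: A=7, G=12, C=9, T=4
G+C = 21, so %GC = 21/32 × 100 = 65.625%
Salt term: 16.6 × (-0.536) = -8.898
GC term: 0.41 × 65.625 = 26.906; length term: −675/32 = −21.094
Tm = 81.5 + (-8.898) + 26.906 − 21.094 = 78.414 → 78.4°C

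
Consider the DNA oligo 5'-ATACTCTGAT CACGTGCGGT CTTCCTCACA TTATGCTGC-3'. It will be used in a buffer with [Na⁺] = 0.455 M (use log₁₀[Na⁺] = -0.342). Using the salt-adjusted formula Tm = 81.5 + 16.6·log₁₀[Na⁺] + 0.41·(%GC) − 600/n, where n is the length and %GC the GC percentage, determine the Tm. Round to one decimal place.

Length n = 39. Scanning the sequence gives T=13, G=7, A=7, C=12.
G+C = 19, so %GC = 19/39 × 100 = 48.718%
Salt term: 16.6 × (-0.342) = -5.677
GC term: 0.41 × 48.718 = 19.974; length term: −600/39 = −15.385
Tm = 81.5 + (-5.677) + 19.974 − 15.385 = 80.412 → 80.4°C

80.4°C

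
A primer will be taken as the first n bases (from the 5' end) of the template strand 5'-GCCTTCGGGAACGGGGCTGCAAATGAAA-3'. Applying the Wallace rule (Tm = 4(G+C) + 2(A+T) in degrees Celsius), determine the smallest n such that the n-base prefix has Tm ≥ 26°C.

First 7 bases: GCCTTCG → Tm = 24°C (< 26°C)
First 8 bases: GCCTTCGG → Tm = 28°C (≥ 26°C)
Each additional base adds 2°C (A/T) or 4°C (G/C), so Tm is non-decreasing in n; n = 8 is the first length to reach 26°C.

n = 8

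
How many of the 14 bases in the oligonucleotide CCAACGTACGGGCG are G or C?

10

A=3, C=5, G=5, T=1
G+C = 5 + 5 = 10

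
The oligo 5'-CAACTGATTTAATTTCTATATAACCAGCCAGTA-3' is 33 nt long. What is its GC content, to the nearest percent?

30%

Base counts: G=3, A=12, C=7, T=11
G+C = 3 + 7 = 10 out of 33 bases
%GC = 10/33 × 100 = 30.3% ≈ 30%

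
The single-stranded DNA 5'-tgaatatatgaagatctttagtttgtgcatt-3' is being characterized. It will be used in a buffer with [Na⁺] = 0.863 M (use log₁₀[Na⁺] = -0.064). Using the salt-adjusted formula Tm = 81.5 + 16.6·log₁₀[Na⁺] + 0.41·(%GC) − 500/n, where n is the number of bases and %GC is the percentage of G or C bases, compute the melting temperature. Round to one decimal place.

Length n = 31. Counting bases: T=14, A=9, C=2, G=6
G+C = 8, so %GC = 8/31 × 100 = 25.806%
Salt term: 16.6 × (-0.064) = -1.062
GC term: 0.41 × 25.806 = 10.58; length term: −500/31 = −16.129
Tm = 81.5 + (-1.062) + 10.58 − 16.129 = 74.889 → 74.9°C

74.9°C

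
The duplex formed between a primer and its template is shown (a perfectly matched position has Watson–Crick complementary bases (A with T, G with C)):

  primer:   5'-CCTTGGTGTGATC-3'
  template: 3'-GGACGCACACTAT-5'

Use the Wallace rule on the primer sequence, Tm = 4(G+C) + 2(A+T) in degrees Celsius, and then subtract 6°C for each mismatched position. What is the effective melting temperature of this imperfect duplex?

22°C

Primer base counts: A=1, T=5, G=4, C=3 → A+T=6, G+C=7
Perfect-match Tm = 2(6) + 4(7) = 12 + 28 = 40°C
Mismatches (positions where the bases are not complementary): 3 (at positions 4, 5, 13)
Effective Tm = 40 − 3×6 = 40 − 18 = 22°C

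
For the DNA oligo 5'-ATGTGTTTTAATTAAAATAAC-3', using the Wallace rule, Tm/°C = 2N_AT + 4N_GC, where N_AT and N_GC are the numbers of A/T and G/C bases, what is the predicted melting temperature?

48°C

A=9, T=9, C=1, G=2
AT pairs contribute 18, GC pairs contribute 3.
Tm = 4·3 + 2·18 = 12 + 36 = 48°C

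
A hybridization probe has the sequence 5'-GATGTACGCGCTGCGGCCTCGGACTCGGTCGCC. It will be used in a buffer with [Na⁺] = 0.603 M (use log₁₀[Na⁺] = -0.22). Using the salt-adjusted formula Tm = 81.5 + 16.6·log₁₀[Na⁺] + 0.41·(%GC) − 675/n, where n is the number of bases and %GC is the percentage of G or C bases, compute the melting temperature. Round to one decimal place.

Length n = 33. Scanning the sequence gives A=3, G=12, C=12, T=6.
G+C = 24, so %GC = 24/33 × 100 = 72.727%
Salt term: 16.6 × (-0.22) = -3.652
GC term: 0.41 × 72.727 = 29.818; length term: −675/33 = −20.455
Tm = 81.5 + (-3.652) + 29.818 − 20.455 = 87.211 → 87.2°C

87.2°C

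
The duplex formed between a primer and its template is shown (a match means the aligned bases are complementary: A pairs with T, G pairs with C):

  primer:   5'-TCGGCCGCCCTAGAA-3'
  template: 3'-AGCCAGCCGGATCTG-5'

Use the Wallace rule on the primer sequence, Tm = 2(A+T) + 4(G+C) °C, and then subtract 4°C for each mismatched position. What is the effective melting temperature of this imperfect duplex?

Primer base counts: A=3, T=2, G=4, C=6 → A+T=5, G+C=10
Perfect-match Tm = 2(5) + 4(10) = 10 + 40 = 50°C
Mismatches (positions where the bases are not complementary): 3 (at positions 5, 8, 15)
Effective Tm = 50 − 3×4 = 50 − 12 = 38°C

38°C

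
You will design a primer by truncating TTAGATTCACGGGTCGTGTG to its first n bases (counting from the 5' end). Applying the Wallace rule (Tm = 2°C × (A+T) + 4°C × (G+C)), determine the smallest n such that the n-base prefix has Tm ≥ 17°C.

First 7 bases: TTAGATT → Tm = 16°C (< 17°C)
First 8 bases: TTAGATTC → Tm = 20°C (≥ 17°C)
Since every base adds ≥2°C, Tm only increases with n, so the threshold is first crossed at n = 8.

n = 8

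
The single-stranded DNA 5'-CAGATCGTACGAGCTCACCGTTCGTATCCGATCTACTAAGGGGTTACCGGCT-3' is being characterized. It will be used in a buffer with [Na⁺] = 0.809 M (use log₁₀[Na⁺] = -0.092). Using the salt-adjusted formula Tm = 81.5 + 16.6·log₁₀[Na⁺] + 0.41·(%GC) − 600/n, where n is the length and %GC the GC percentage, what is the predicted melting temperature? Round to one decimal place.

Length n = 52. Base counts: G=13, C=15, A=11, T=13
G+C = 28, so %GC = 28/52 × 100 = 53.846%
Salt term: 16.6 × (-0.092) = -1.527
GC term: 0.41 × 53.846 = 22.077; length term: −600/52 = −11.538
Tm = 81.5 + (-1.527) + 22.077 − 11.538 = 90.512 → 90.5°C

90.5°C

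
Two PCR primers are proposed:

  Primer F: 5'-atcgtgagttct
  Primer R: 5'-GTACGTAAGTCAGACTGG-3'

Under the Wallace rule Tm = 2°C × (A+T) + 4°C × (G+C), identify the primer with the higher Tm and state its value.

Primer R, 54°C

Primer F: A+T=7, G+C=5 → Tm = 2(7)+4(5) = 34°C
Primer R: A+T=9, G+C=9 → Tm = 2(9)+4(9) = 54°C
34°C vs 54°C → primer R is higher.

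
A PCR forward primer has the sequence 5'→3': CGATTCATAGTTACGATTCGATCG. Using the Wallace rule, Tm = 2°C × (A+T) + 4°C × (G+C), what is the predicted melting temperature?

68°C

Scanning the sequence gives G=5, T=8, C=5, A=6.
So N_AT = 14 and N_GC = 10.
Tm = 2(14) + 4(10) = 28 + 40 = 68°C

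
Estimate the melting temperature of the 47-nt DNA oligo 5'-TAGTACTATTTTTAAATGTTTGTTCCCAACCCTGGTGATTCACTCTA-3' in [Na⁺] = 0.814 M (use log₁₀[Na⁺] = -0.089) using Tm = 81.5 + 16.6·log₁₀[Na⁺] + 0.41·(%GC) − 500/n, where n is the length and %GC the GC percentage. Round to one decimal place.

83.3°C

Length n = 47. A=11, C=10, G=6, T=20
G+C = 16, so %GC = 16/47 × 100 = 34.043%
Salt term: 16.6 × (-0.089) = -1.477
GC term: 0.41 × 34.043 = 13.958; length term: −500/47 = −10.638
Tm = 81.5 + (-1.477) + 13.958 − 10.638 = 83.343 → 83.3°C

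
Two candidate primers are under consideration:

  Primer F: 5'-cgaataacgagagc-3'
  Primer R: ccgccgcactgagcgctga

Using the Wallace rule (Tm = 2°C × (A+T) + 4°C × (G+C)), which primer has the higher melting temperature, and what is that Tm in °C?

Primer F: A+T=7, G+C=7 → Tm = 2(7)+4(7) = 42°C
Primer R: A+T=5, G+C=14 → Tm = 2(5)+4(14) = 66°C
42°C vs 66°C → primer R is higher.

Primer R, 66°C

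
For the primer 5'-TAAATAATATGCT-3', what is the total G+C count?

2

T=5, C=1, G=1, A=6
G+C = 1 + 1 = 2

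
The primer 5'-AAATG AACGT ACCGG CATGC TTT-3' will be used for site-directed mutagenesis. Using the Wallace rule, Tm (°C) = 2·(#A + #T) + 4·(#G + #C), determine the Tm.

Counting bases: C=5, G=5, T=6, A=7
A+T = 13, G+C = 10
Tm = 2(13) + 4(10) = 26 + 40 = 66°C

66°C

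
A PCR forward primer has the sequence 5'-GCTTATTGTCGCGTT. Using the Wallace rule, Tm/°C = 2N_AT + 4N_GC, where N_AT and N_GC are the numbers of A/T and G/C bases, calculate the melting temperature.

44°C

G=4, C=3, T=7, A=1
So N_AT = 8 and N_GC = 7.
Tm = 2×8 + 4×7 = 44°C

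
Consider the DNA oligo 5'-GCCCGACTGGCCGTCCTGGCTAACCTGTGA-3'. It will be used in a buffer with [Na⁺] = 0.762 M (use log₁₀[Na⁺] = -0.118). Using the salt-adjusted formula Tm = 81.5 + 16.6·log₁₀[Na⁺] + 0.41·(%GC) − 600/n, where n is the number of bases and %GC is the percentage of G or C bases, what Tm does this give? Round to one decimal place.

86.9°C

Length n = 30. A=4, C=11, T=6, G=9
G+C = 20, so %GC = 20/30 × 100 = 66.667%
Salt term: 16.6 × (-0.118) = -1.959
GC term: 0.41 × 66.667 = 27.333; length term: −600/30 = −20
Tm = 81.5 + (-1.959) + 27.333 − 20 = 86.874 → 86.9°C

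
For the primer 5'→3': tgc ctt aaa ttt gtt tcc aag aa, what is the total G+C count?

Counting bases: C=4, T=9, G=3, A=7
G+C = 3 + 4 = 7

7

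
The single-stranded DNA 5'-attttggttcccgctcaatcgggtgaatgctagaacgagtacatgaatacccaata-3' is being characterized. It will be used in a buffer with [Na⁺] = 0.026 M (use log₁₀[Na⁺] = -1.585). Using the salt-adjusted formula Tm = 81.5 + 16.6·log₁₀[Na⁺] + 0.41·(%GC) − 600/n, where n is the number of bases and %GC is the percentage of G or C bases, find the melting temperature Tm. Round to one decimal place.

62.0°C

Length n = 56. Counting bases: G=12, T=15, A=17, C=12
G+C = 24, so %GC = 24/56 × 100 = 42.857%
Salt term: 16.6 × (-1.585) = -26.311
GC term: 0.41 × 42.857 = 17.571; length term: −600/56 = −10.714
Tm = 81.5 + (-26.311) + 17.571 − 10.714 = 62.046 → 62.0°C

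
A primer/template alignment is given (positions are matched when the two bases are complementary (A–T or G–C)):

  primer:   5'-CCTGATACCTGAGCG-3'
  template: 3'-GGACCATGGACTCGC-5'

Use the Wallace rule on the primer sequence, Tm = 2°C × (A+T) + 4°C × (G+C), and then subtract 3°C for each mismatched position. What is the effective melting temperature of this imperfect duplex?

Primer base counts: A=3, T=3, G=4, C=5 → A+T=6, G+C=9
Perfect-match Tm = 2(6) + 4(9) = 12 + 36 = 48°C
Mismatches (positions where the bases are not complementary): 1 (at position 5)
Effective Tm = 48 − 1×3 = 48 − 3 = 45°C

45°C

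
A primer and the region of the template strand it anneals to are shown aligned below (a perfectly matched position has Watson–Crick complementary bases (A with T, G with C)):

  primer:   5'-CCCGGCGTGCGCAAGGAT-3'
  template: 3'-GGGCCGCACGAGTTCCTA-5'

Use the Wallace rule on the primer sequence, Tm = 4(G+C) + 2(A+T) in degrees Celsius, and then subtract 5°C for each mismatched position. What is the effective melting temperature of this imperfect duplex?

Primer base counts: A=3, T=2, G=7, C=6 → A+T=5, G+C=13
Perfect-match Tm = 2(5) + 4(13) = 10 + 52 = 62°C
Mismatches (positions where the bases are not complementary): 1 (at position 11)
Effective Tm = 62 − 1×5 = 62 − 5 = 57°C

57°C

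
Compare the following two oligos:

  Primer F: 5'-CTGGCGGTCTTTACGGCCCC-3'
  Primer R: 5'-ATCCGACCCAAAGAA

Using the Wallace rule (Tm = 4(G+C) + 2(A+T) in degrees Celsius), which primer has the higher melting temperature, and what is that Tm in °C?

Primer F, 68°C

Primer F: A+T=6, G+C=14 → Tm = 2(6)+4(14) = 68°C
Primer R: A+T=8, G+C=7 → Tm = 2(8)+4(7) = 44°C
68°C vs 44°C → primer F is higher.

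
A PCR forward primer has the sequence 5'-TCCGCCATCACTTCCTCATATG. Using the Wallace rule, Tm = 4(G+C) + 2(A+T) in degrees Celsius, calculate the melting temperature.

Scanning the sequence gives T=7, G=2, A=4, C=9.
A+T = 11, G+C = 11
Tm = 4·11 + 2·11 = 44 + 22 = 66°C

66°C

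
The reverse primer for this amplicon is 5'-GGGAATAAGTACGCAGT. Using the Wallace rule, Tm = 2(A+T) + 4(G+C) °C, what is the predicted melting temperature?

Counting bases: T=3, A=6, C=2, G=6
AT pairs contribute 9, GC pairs contribute 8.
Tm = 2×9 + 4×8 = 50°C

50°C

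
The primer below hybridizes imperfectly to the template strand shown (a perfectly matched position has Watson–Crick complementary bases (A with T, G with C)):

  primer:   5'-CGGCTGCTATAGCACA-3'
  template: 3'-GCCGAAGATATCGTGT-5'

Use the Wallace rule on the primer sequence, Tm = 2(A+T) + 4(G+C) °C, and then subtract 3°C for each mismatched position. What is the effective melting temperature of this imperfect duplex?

Primer base counts: A=4, T=3, G=4, C=5 → A+T=7, G+C=9
Perfect-match Tm = 2(7) + 4(9) = 14 + 36 = 50°C
Mismatches (positions where the bases are not complementary): 1 (at position 6)
Effective Tm = 50 − 1×3 = 50 − 3 = 47°C

47°C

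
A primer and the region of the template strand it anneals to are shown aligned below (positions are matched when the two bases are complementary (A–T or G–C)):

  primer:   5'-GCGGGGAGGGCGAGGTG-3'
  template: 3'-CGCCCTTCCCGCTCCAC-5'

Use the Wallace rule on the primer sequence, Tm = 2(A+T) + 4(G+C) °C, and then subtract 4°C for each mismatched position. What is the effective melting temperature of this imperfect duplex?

58°C

Primer base counts: A=2, T=1, G=12, C=2 → A+T=3, G+C=14
Perfect-match Tm = 2(3) + 4(14) = 6 + 56 = 62°C
Mismatches (positions where the bases are not complementary): 1 (at position 6)
Effective Tm = 62 − 1×4 = 62 − 4 = 58°C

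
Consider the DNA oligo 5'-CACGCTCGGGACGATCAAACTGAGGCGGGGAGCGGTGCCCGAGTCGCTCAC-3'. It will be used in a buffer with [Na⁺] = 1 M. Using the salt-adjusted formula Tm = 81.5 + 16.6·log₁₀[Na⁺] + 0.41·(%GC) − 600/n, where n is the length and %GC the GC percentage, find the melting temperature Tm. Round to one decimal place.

97.9°C

Length n = 51. C=16, G=19, A=10, T=6
G+C = 35, so %GC = 35/51 × 100 = 68.627%
Salt term: 16.6 × (0) = 0
GC term: 0.41 × 68.627 = 28.137; length term: −600/51 = −11.765
Tm = 81.5 + (0) + 28.137 − 11.765 = 97.872 → 97.9°C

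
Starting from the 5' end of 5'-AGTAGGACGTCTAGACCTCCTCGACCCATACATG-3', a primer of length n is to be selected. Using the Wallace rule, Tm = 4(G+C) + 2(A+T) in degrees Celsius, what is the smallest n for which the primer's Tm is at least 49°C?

First 16 bases: AGTAGGACGTCTAGAC → Tm = 48°C (< 49°C)
First 17 bases: AGTAGGACGTCTAGACC → Tm = 52°C (≥ 49°C)
Each additional base adds 2°C (A/T) or 4°C (G/C), so Tm is non-decreasing in n; n = 17 is the first length to reach 49°C.

n = 17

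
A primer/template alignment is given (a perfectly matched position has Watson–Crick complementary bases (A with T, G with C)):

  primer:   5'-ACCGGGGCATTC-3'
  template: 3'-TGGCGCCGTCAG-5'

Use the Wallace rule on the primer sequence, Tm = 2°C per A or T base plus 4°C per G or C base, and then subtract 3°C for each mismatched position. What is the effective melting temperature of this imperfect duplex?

34°C

Primer base counts: A=2, T=2, G=4, C=4 → A+T=4, G+C=8
Perfect-match Tm = 2(4) + 4(8) = 8 + 32 = 40°C
Mismatches (positions where the bases are not complementary): 2 (at positions 5, 10)
Effective Tm = 40 − 2×3 = 40 − 6 = 34°C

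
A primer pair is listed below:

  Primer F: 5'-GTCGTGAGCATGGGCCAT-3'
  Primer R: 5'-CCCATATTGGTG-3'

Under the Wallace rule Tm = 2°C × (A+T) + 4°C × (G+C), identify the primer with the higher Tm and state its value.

Primer F: A+T=7, G+C=11 → Tm = 2(7)+4(11) = 58°C
Primer R: A+T=6, G+C=6 → Tm = 2(6)+4(6) = 36°C
58°C vs 36°C → primer F is higher.

Primer F, 58°C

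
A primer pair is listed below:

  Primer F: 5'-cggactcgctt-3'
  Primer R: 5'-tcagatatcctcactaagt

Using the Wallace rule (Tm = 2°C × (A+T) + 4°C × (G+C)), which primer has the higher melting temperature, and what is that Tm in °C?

Primer R, 52°C

Primer F: A+T=4, G+C=7 → Tm = 2(4)+4(7) = 36°C
Primer R: A+T=12, G+C=7 → Tm = 2(12)+4(7) = 52°C
36°C vs 52°C → primer R is higher.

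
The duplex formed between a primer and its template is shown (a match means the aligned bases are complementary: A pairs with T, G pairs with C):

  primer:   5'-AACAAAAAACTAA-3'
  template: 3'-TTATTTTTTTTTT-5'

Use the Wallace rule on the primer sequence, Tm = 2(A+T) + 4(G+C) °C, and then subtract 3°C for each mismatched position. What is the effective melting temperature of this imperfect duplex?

Primer base counts: A=10, T=1, G=0, C=2 → A+T=11, G+C=2
Perfect-match Tm = 2(11) + 4(2) = 22 + 8 = 30°C
Mismatches (positions where the bases are not complementary): 3 (at positions 3, 10, 11)
Effective Tm = 30 − 3×3 = 30 − 9 = 21°C

21°C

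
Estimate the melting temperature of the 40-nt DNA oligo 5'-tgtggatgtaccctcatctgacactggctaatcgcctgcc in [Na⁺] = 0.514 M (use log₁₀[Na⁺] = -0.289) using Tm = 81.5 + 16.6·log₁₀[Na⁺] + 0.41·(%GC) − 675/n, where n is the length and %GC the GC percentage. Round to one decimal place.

Length n = 40. Scanning the sequence gives T=11, A=7, G=9, C=13.
G+C = 22, so %GC = 22/40 × 100 = 55%
Salt term: 16.6 × (-0.289) = -4.797
GC term: 0.41 × 55 = 22.55; length term: −675/40 = −16.875
Tm = 81.5 + (-4.797) + 22.55 − 16.875 = 82.378 → 82.4°C

82.4°C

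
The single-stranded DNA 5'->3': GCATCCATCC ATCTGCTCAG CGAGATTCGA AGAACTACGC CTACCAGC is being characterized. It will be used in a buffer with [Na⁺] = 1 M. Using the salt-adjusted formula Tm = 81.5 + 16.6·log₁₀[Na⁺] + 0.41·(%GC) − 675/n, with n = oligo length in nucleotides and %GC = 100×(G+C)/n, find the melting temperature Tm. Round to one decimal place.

Length n = 48. T=9, A=13, C=17, G=9
G+C = 26, so %GC = 26/48 × 100 = 54.167%
Salt term: 16.6 × (0) = 0
GC term: 0.41 × 54.167 = 22.208; length term: −675/48 = −14.062
Tm = 81.5 + (0) + 22.208 − 14.062 = 89.646 → 89.6°C

89.6°C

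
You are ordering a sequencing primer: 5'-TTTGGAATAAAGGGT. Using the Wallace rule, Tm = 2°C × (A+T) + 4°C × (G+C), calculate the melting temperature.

40°C

Counting bases: T=5, G=5, A=5, C=0
So N_AT = 10 and N_GC = 5.
Tm = 4·5 + 2·10 = 20 + 20 = 40°C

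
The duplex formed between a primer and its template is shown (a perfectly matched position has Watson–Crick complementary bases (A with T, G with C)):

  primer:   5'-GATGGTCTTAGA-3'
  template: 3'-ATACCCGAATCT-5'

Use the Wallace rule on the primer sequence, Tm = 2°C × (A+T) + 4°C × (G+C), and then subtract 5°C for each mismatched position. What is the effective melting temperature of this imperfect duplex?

Primer base counts: A=3, T=4, G=4, C=1 → A+T=7, G+C=5
Perfect-match Tm = 2(7) + 4(5) = 14 + 20 = 34°C
Mismatches (positions where the bases are not complementary): 2 (at positions 1, 6)
Effective Tm = 34 − 2×5 = 34 − 10 = 24°C

24°C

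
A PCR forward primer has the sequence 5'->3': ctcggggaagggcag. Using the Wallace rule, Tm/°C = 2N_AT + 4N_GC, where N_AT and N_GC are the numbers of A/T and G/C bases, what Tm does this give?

52°C

Counting bases: C=3, A=3, T=1, G=8
AT pairs contribute 4, GC pairs contribute 11.
Tm = 4·11 + 2·4 = 44 + 8 = 52°C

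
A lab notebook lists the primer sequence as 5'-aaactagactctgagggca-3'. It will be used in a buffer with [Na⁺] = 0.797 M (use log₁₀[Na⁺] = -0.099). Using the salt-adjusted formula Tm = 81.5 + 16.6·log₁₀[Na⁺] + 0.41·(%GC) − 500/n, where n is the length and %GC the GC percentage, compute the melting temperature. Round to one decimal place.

73.0°C

Length n = 19. Scanning the sequence gives T=3, A=7, G=5, C=4.
G+C = 9, so %GC = 9/19 × 100 = 47.368%
Salt term: 16.6 × (-0.099) = -1.643
GC term: 0.41 × 47.368 = 19.421; length term: −500/19 = −26.316
Tm = 81.5 + (-1.643) + 19.421 − 26.316 = 72.962 → 73.0°C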